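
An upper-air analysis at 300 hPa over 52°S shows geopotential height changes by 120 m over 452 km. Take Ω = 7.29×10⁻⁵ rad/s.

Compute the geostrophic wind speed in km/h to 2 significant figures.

Coriolis parameter at 52°S:
f = 2Ω sin φ = 2 × 7.29×10⁻⁵ × sin 52° = 1.15×10⁻⁴ s⁻¹
Height gradient: |∂Z/∂n| = 120 m / 452000 m = 2.65×10⁻⁴
On a pressure surface, geostrophic balance gives V_g = (g/f)|∂Z/∂n|:
V_g = 9.81 × 2.65×10⁻⁴ / 1.15×10⁻⁴ = 22.7 m/s
Converting: 22.7 m/s × 3.6 = 82 km/h

82 km/h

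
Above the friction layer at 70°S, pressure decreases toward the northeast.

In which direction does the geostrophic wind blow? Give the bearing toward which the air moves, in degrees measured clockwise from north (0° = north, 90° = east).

315°

The pressure-gradient force points toward the northeast (bearing 045°).
Geostrophic balance: in the Southern Hemisphere the Coriolis force deflects motion to the left, so the geostrophic wind blows 90° to the left of the pressure-gradient force (low pressure on the right).
Rotating 045° by 90° counterclockwise gives 315° — the wind blows toward the northwest.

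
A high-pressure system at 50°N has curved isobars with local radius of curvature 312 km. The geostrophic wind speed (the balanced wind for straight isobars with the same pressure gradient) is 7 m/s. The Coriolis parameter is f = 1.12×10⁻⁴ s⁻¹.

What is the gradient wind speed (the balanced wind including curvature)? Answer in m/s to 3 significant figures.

9.68 m/s

Around a high, pressure-gradient force acts outward with centrifugal, so Coriolis balances both:
fV = (1/ρ)|∂P/∂n| + V²/R  →  V² − fR·V + fR·V_g = 0
With fR = 1.12×10⁻⁴ × 312×10³ m = 34.9 m/s:
V = [fR − √((fR)² − 4 fR V_g)]/2 = [34.9 − √(34.9² − 4×34.9×7)]/2 = 9.68 m/s
Supergeostrophic (V > V_g = 7 m/s), as expected around a high.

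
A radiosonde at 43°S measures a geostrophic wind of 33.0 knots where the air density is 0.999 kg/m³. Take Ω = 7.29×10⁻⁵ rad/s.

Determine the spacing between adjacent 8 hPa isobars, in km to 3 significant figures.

474 km

Coriolis parameter at 43°S:
f = 2Ω sin φ = 2 × 7.29×10⁻⁵ × sin 43° = 9.94×10⁻⁵ s⁻¹
Wind speed in SI: 33.0 knots = 17.0 m/s
Geostrophic balance rearranged: |∂P/∂n| = f ρ V_g
|∂P/∂n| = 9.94×10⁻⁵ × 0.999 × 17.0 = 1.69×10⁻³ Pa/m
Isobar spacing: Δn = ΔP/|∂P/∂n| = 800 Pa / 1.69×10⁻³ Pa/m = 474386 m ≈ 474 km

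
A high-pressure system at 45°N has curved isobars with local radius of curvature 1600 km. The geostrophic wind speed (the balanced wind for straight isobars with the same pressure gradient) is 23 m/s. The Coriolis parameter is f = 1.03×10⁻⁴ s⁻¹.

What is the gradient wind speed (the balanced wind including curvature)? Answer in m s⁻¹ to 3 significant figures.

27.6 m s⁻¹

Around a high, pressure-gradient force acts outward with centrifugal, so Coriolis balances both:
fV = (1/ρ)|∂P/∂n| + V²/R  →  V² − fR·V + fR·V_g = 0
With fR = 1.03×10⁻⁴ × 1600×10³ m = 165 m/s:
V = [fR − √((fR)² − 4 fR V_g)]/2 = [165 − √(165² − 4×165×23)]/2 = 27.6 m/s
Supergeostrophic (V > V_g = 23 m/s), as expected around a high.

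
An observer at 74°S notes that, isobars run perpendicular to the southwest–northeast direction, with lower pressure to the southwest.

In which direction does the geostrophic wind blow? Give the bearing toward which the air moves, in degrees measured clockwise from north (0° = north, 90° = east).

The pressure-gradient force points toward the southwest (bearing 225°).
Geostrophic balance: in the Southern Hemisphere the Coriolis force deflects motion to the left, so the geostrophic wind blows 90° to the left of the pressure-gradient force (low pressure on the right).
Rotating 225° by 90° counterclockwise gives 135° — the wind blows toward the southeast.

135°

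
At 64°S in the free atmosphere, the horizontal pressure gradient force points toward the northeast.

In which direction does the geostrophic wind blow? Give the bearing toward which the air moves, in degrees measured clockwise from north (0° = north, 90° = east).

315°

The pressure-gradient force points toward the northeast (bearing 045°).
Geostrophic balance: in the Southern Hemisphere the Coriolis force deflects motion to the left, so the geostrophic wind blows 90° to the left of the pressure-gradient force (low pressure on the right).
Rotating 045° by 90° counterclockwise gives 315° — the wind blows toward the northwest.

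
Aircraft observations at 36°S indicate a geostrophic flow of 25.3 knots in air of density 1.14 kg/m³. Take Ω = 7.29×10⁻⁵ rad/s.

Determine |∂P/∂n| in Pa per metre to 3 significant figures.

Coriolis parameter at 36°S:
f = 2Ω sin φ = 2 × 7.29×10⁻⁵ × sin 36° = 8.57×10⁻⁵ s⁻¹
Wind speed in SI: 25.3 knots = 13.0 m/s
Geostrophic balance rearranged: |∂P/∂n| = f ρ V_g
|∂P/∂n| = 8.57×10⁻⁵ × 1.14 × 13.0 = 1.27×10⁻³ Pa/m

1.27×10⁻³ Pa/m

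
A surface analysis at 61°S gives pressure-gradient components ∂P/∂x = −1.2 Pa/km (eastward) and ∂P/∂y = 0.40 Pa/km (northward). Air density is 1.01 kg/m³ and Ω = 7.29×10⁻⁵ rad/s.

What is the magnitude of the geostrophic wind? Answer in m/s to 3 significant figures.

9.82 m/s

Coriolis parameter at 61°S:
f = 2Ω sin φ = 2 × 7.29×10⁻⁵ × sin 61° = 1.28×10⁻⁴ s⁻¹
In the Southern Hemisphere f is negative: f = −1.28×10⁻⁴ s⁻¹.
Component geostrophic relations (x east, y north):
u_g = −(1/(fρ)) ∂P/∂y,  v_g = (1/(fρ)) ∂P/∂x
u_g = −(0.40×10⁻³)/(−1.28×10⁻⁴ × 1.01) = 3.11 m/s;  v_g = (−1.2×10⁻³)/(−1.28×10⁻⁴ × 1.01) = 9.32 m/s
|V_g| = √(u_g² + v_g²) = 9.82 m/s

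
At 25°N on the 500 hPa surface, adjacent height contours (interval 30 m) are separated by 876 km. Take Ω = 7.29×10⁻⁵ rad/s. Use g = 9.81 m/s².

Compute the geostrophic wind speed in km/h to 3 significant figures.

19.6 km/h

Coriolis parameter at 25°N:
f = 2Ω sin φ = 2 × 7.29×10⁻⁵ × sin 25° = 6.16×10⁻⁵ s⁻¹
Height gradient: |∂Z/∂n| = 30 m / 876000 m = 3.42×10⁻⁵
On a pressure surface, geostrophic balance gives V_g = (g/f)|∂Z/∂n|:
V_g = 9.81 × 3.42×10⁻⁵ / 6.16×10⁻⁵ = 5.45 m/s
Converting: 5.45 m/s × 3.6 = 19.6 km/h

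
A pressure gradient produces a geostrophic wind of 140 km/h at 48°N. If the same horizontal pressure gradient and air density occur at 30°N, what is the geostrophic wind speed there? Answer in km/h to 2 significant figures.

With the same pressure gradient and density, V_g ∝ 1/f ∝ 1/sin φ.
V₂ = V₁ · sin φ₁ / sin φ₂ = 140 × sin 48° / sin 30°
V₂ = 140 × 0.7431/0.5000 = 210 km/h

210 km/h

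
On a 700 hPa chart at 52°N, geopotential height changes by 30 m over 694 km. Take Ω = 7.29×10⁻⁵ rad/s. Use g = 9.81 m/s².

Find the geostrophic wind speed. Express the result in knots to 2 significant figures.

7.2 knots

Coriolis parameter at 52°N:
f = 2Ω sin φ = 2 × 7.29×10⁻⁵ × sin 52° = 1.15×10⁻⁴ s⁻¹
Height gradient: |∂Z/∂n| = 30 m / 694000 m = 4.32×10⁻⁵
On a pressure surface, geostrophic balance gives V_g = (g/f)|∂Z/∂n|:
V_g = 9.81 × 4.32×10⁻⁵ / 1.15×10⁻⁴ = 3.69 m/s
Converting: 3.69 m/s × 1.944 = 7.2 knots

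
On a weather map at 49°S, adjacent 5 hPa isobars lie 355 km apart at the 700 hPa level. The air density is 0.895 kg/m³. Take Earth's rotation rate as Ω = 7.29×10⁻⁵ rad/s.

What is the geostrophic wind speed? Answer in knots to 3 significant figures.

Coriolis parameter at 49°S:
f = 2Ω sin φ = 2 × 7.29×10⁻⁵ × sin 49° = 1.10×10⁻⁴ s⁻¹
Pressure gradient: |∂P/∂n| = 500 Pa / 355000 m = 1.41×10⁻³ Pa/m
Geostrophic balance (pressure-gradient force = Coriolis force):
V_g = (1/(fρ)) |∂P/∂n| = 1.41×10⁻³ / (1.10×10⁻⁴ × 0.895) = 14.3 m/s
Converting: 14.3 m/s × 1.944 = 27.8 knots

27.8 knots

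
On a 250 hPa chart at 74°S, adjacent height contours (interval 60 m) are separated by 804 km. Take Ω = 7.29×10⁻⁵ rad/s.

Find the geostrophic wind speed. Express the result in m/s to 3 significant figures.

5.22 m/s

Coriolis parameter at 74°S:
f = 2Ω sin φ = 2 × 7.29×10⁻⁵ × sin 74° = 1.40×10⁻⁴ s⁻¹
Height gradient: |∂Z/∂n| = 60 m / 804000 m = 7.46×10⁻⁵
On a pressure surface, geostrophic balance gives V_g = (g/f)|∂Z/∂n|:
V_g = 9.81 × 7.46×10⁻⁵ / 1.40×10⁻⁴ = 5.22 m/s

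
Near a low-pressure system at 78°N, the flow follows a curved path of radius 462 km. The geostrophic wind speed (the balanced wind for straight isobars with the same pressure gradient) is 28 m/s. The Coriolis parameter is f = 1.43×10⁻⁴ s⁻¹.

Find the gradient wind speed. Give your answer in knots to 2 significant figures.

Around a low, centrifugal force acts outward with Coriolis, so pressure-gradient force balances both:
(1/ρ)|∂P/∂n| = fV + V²/R  →  V² + fR·V − fR·V_g = 0
With fR = 1.43×10⁻⁴ × 462×10³ m = 66.1 m/s:
V = [−fR + √((fR)² + 4 fR V_g)]/2 = [−66.1 + √(66.1² + 4×66.1×28)]/2 = 21.2 m/s
Subgeostrophic (V < V_g = 28 m/s), as expected around a low.
Converting: 21.2 m/s × 1.944 = 41 knots

41 knots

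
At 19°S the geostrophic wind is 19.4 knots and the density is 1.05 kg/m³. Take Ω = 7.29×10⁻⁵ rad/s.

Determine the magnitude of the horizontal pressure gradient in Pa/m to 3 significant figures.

Coriolis parameter at 19°S:
f = 2Ω sin φ = 2 × 7.29×10⁻⁵ × sin 19° = 4.75×10⁻⁵ s⁻¹
Wind speed in SI: 19.4 knots = 9.98 m/s
Geostrophic balance rearranged: |∂P/∂n| = f ρ V_g
|∂P/∂n| = 4.75×10⁻⁵ × 1.05 × 9.98 = 4.97×10⁻⁴ Pa/m

4.97×10⁻⁴ Pa/m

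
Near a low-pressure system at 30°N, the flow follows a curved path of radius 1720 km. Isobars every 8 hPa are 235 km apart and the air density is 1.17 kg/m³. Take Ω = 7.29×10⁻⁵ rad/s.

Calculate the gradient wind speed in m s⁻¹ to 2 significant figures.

Coriolis parameter at 30°N:
f = 2Ω sin φ = 2 × 7.29×10⁻⁵ × sin 30° = 7.29×10⁻⁵ s⁻¹
Pressure gradient: |∂P/∂n| = 800 Pa / 235000 m = 3.40×10⁻³ Pa/m
Geostrophic speed: V_g = |∂P/∂n|/(fρ) = 3.40×10⁻³/(7.29×10⁻⁵ × 1.17) = 39.9 m/s
Around a low, centrifugal force acts outward with Coriolis, so pressure-gradient force balances both:
(1/ρ)|∂P/∂n| = fV + V²/R  →  V² + fR·V − fR·V_g = 0
With fR = 7.29×10⁻⁵ × 1720×10³ m = 125 m/s:
V = [−fR + √((fR)² + 4 fR V_g)]/2 = [−125 + √(125² + 4×125×39.9)]/2 = 31.8 m/s
Subgeostrophic (V < V_g = 39.9 m/s), as expected around a low.

32 m s⁻¹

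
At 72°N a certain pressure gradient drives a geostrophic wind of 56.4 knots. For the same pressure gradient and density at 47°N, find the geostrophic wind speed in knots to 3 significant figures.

73.3 knots

With the same pressure gradient and density, V_g ∝ 1/f ∝ 1/sin φ.
V₂ = V₁ · sin φ₁ / sin φ₂ = 56.4 × sin 72° / sin 47°
V₂ = 56.4 × 0.9511/0.7314 = 73.3 knots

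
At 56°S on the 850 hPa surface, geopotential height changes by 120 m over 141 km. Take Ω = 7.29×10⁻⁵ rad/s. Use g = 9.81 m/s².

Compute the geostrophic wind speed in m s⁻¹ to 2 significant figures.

69 m s⁻¹

Coriolis parameter at 56°S:
f = 2Ω sin φ = 2 × 7.29×10⁻⁵ × sin 56° = 1.21×10⁻⁴ s⁻¹
Height gradient: |∂Z/∂n| = 120 m / 141000 m = 8.51×10⁻⁴
On a pressure surface, geostrophic balance gives V_g = (g/f)|∂Z/∂n|:
V_g = 9.81 × 8.51×10⁻⁴ / 1.21×10⁻⁴ = 69.1 m/s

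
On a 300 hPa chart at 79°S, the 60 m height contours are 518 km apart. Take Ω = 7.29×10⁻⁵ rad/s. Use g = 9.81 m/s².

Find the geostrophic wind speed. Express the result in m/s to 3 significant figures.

Coriolis parameter at 79°S:
f = 2Ω sin φ = 2 × 7.29×10⁻⁵ × sin 79° = 1.43×10⁻⁴ s⁻¹
Height gradient: |∂Z/∂n| = 60 m / 518000 m = 1.16×10⁻⁴
On a pressure surface, geostrophic balance gives V_g = (g/f)|∂Z/∂n|:
V_g = 9.81 × 1.16×10⁻⁴ / 1.43×10⁻⁴ = 7.94 m/s

7.94 m/s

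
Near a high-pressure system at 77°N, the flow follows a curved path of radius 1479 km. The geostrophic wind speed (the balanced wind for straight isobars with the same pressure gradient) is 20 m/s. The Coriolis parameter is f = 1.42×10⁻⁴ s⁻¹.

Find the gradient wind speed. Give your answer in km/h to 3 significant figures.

80.6 km/h

Around a high, pressure-gradient force acts outward with centrifugal, so Coriolis balances both:
fV = (1/ρ)|∂P/∂n| + V²/R  →  V² − fR·V + fR·V_g = 0
With fR = 1.42×10⁻⁴ × 1479×10³ m = 210 m/s:
V = [fR − √((fR)² − 4 fR V_g)]/2 = [210 − √(210² − 4×210×20)]/2 = 22.4 m/s
Supergeostrophic (V > V_g = 20 m/s), as expected around a high.
Converting: 22.4 m/s × 3.6 = 80.6 km/h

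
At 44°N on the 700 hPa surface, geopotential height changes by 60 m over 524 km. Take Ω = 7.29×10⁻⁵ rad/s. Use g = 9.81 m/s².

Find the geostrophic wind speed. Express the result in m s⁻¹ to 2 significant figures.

11 m s⁻¹

Coriolis parameter at 44°N:
f = 2Ω sin φ = 2 × 7.29×10⁻⁵ × sin 44° = 1.01×10⁻⁴ s⁻¹
Height gradient: |∂Z/∂n| = 60 m / 524000 m = 1.15×10⁻⁴
On a pressure surface, geostrophic balance gives V_g = (g/f)|∂Z/∂n|:
V_g = 9.81 × 1.15×10⁻⁴ / 1.01×10⁻⁴ = 11.1 m/s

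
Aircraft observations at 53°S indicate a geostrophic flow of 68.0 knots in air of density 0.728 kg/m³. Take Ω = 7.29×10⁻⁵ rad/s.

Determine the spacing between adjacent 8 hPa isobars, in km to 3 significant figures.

Coriolis parameter at 53°S:
f = 2Ω sin φ = 2 × 7.29×10⁻⁵ × sin 53° = 1.16×10⁻⁴ s⁻¹
Wind speed in SI: 68.0 knots = 35.0 m/s
Geostrophic balance rearranged: |∂P/∂n| = f ρ V_g
|∂P/∂n| = 1.16×10⁻⁴ × 0.728 × 35.0 = 2.97×10⁻³ Pa/m
Isobar spacing: Δn = ΔP/|∂P/∂n| = 800 Pa / 2.97×10⁻³ Pa/m = 269777 m ≈ 270 km

270 km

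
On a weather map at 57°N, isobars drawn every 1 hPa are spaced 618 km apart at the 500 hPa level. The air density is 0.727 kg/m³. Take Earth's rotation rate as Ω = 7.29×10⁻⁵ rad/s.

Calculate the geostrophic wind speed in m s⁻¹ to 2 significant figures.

1.8 m s⁻¹

Coriolis parameter at 57°N:
f = 2Ω sin φ = 2 × 7.29×10⁻⁵ × sin 57° = 1.22×10⁻⁴ s⁻¹
Pressure gradient: |∂P/∂n| = 100 Pa / 618000 m = 1.62×10⁻⁴ Pa/m
Geostrophic balance (pressure-gradient force = Coriolis force):
V_g = (1/(fρ)) |∂P/∂n| = 1.62×10⁻⁴ / (1.22×10⁻⁴ × 0.727) = 1.82 m/s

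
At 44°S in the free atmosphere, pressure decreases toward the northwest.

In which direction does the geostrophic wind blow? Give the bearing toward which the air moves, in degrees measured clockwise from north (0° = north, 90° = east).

The pressure-gradient force points toward the northwest (bearing 315°).
Geostrophic balance: in the Southern Hemisphere the Coriolis force deflects motion to the left, so the geostrophic wind blows 90° to the left of the pressure-gradient force (low pressure on the right).
Rotating 315° by 90° counterclockwise gives 225° — the wind blows toward the southwest.

225°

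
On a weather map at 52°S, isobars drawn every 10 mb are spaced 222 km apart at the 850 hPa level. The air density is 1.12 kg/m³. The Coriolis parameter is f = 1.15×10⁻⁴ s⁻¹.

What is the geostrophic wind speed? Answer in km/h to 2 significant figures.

130 km/h

Pressure gradient: |∂P/∂n| = 1000 Pa / 222000 m = 4.50×10⁻³ Pa/m
Geostrophic balance (pressure-gradient force = Coriolis force):
V_g = (1/(fρ)) |∂P/∂n| = 4.50×10⁻³ / (1.15×10⁻⁴ × 1.12) = 35.0 m/s
Converting: 35.0 m/s × 3.6 = 130 km/h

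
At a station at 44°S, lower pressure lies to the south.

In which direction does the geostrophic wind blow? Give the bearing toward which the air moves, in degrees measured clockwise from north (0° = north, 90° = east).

The pressure-gradient force points toward the south (bearing 180°).
Geostrophic balance: in the Southern Hemisphere the Coriolis force deflects motion to the left, so the geostrophic wind blows 90° to the left of the pressure-gradient force (low pressure on the right).
Rotating 180° by 90° counterclockwise gives 090° — the wind blows toward the east.

090°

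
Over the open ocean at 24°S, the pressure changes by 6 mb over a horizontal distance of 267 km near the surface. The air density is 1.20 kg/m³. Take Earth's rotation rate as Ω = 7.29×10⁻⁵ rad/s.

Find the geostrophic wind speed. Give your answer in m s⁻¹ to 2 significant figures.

Coriolis parameter at 24°S:
f = 2Ω sin φ = 2 × 7.29×10⁻⁵ × sin 24° = 5.93×10⁻⁵ s⁻¹
Pressure gradient: |∂P/∂n| = 600 Pa / 267000 m = 2.25×10⁻³ Pa/m
Geostrophic balance (pressure-gradient force = Coriolis force):
V_g = (1/(fρ)) |∂P/∂n| = 2.25×10⁻³ / (5.93×10⁻⁵ × 1.20) = 31.6 m/s

32 m s⁻¹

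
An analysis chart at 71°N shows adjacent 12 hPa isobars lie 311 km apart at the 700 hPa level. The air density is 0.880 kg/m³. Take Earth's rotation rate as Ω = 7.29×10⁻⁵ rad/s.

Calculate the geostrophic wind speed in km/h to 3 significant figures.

Coriolis parameter at 71°N:
f = 2Ω sin φ = 2 × 7.29×10⁻⁵ × sin 71° = 1.38×10⁻⁴ s⁻¹
Pressure gradient: |∂P/∂n| = 1200 Pa / 311000 m = 3.86×10⁻³ Pa/m
Geostrophic balance (pressure-gradient force = Coriolis force):
V_g = (1/(fρ)) |∂P/∂n| = 3.86×10⁻³ / (1.38×10⁻⁴ × 0.880) = 31.8 m/s
Converting: 31.8 m/s × 3.6 = 115 km/h

115 km/h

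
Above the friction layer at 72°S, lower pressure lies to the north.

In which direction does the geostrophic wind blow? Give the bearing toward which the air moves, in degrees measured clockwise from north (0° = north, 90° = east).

270°

The pressure-gradient force points toward the north (bearing 000°).
Geostrophic balance: in the Southern Hemisphere the Coriolis force deflects motion to the left, so the geostrophic wind blows 90° to the left of the pressure-gradient force (low pressure on the right).
Rotating 000° by 90° counterclockwise gives 270° — the wind blows toward the west.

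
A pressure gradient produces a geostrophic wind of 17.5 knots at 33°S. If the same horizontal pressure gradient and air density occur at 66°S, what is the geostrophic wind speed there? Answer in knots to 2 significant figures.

With the same pressure gradient and density, V_g ∝ 1/f ∝ 1/sin φ.
V₂ = V₁ · sin φ₁ / sin φ₂ = 17.5 × sin 33° / sin 66°
V₂ = 17.5 × 0.5446/0.9135 = 10 knots

10 knots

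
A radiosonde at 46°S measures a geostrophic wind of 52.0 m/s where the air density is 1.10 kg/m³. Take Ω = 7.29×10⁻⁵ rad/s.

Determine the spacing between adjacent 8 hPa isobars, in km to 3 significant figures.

Coriolis parameter at 46°S:
f = 2Ω sin φ = 2 × 7.29×10⁻⁵ × sin 46° = 1.05×10⁻⁴ s⁻¹
Geostrophic balance rearranged: |∂P/∂n| = f ρ V_g
|∂P/∂n| = 1.05×10⁻⁴ × 1.10 × 52.0 = 6.00×10⁻³ Pa/m
Isobar spacing: Δn = ΔP/|∂P/∂n| = 800 Pa / 6.00×10⁻³ Pa/m = 133353 m ≈ 133 km

133 km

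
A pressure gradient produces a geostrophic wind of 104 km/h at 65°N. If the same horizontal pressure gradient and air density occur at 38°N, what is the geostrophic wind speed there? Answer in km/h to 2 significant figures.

With the same pressure gradient and density, V_g ∝ 1/f ∝ 1/sin φ.
V₂ = V₁ · sin φ₁ / sin φ₂ = 104 × sin 65° / sin 38°
V₂ = 104 × 0.9063/0.6157 = 150 km/h

150 km/h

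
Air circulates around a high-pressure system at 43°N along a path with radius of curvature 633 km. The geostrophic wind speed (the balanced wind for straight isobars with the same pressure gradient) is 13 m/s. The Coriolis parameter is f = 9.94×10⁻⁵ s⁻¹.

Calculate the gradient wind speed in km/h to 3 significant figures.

Around a high, pressure-gradient force acts outward with centrifugal, so Coriolis balances both:
fV = (1/ρ)|∂P/∂n| + V²/R  →  V² − fR·V + fR·V_g = 0
With fR = 9.94×10⁻⁵ × 633×10³ m = 62.9 m/s:
V = [fR − √((fR)² − 4 fR V_g)]/2 = [62.9 − √(62.9² − 4×62.9×13)]/2 = 18.4 m/s
Supergeostrophic (V > V_g = 13 m/s), as expected around a high.
Converting: 18.4 m/s × 3.6 = 66.1 km/h

66.1 km/h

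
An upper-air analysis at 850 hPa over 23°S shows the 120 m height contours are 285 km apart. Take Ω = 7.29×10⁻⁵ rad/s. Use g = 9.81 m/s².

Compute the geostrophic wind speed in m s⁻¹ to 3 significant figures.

72.5 m s⁻¹

Coriolis parameter at 23°S:
f = 2Ω sin φ = 2 × 7.29×10⁻⁵ × sin 23° = 5.70×10⁻⁵ s⁻¹
Height gradient: |∂Z/∂n| = 120 m / 285000 m = 4.21×10⁻⁴
On a pressure surface, geostrophic balance gives V_g = (g/f)|∂Z/∂n|:
V_g = 9.81 × 4.21×10⁻⁴ / 5.70×10⁻⁵ = 72.5 m/s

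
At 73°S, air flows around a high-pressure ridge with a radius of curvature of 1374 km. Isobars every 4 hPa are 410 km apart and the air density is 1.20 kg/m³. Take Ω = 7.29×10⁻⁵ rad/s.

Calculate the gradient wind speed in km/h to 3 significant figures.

Coriolis parameter at 73°S:
f = 2Ω sin φ = 2 × 7.29×10⁻⁵ × sin 73° = 1.39×10⁻⁴ s⁻¹
Pressure gradient: |∂P/∂n| = 400 Pa / 410000 m = 9.76×10⁻⁴ Pa/m
Geostrophic speed: V_g = |∂P/∂n|/(fρ) = 9.76×10⁻⁴/(1.39×10⁻⁴ × 1.20) = 5.83 m/s
Around a high, pressure-gradient force acts outward with centrifugal, so Coriolis balances both:
fV = (1/ρ)|∂P/∂n| + V²/R  →  V² − fR·V + fR·V_g = 0
With fR = 1.39×10⁻⁴ × 1374×10³ m = 192 m/s:
V = [fR − √((fR)² − 4 fR V_g)]/2 = [192 − √(192² − 4×192×5.83)]/2 = 6.02 m/s
Supergeostrophic (V > V_g = 5.83 m/s), as expected around a high.
Converting: 6.02 m/s × 3.6 = 21.7 km/h

21.7 km/h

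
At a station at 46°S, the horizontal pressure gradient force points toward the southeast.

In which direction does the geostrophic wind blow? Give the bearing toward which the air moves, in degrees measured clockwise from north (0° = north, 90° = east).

045°

The pressure-gradient force points toward the southeast (bearing 135°).
Geostrophic balance: in the Southern Hemisphere the Coriolis force deflects motion to the left, so the geostrophic wind blows 90° to the left of the pressure-gradient force (low pressure on the right).
Rotating 135° by 90° counterclockwise gives 045° — the wind blows toward the northeast.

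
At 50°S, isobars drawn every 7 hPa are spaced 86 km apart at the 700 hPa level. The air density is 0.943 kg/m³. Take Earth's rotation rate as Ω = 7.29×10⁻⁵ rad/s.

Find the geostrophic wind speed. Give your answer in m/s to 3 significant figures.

77.3 m/s

Coriolis parameter at 50°S:
f = 2Ω sin φ = 2 × 7.29×10⁻⁵ × sin 50° = 1.12×10⁻⁴ s⁻¹
Pressure gradient: |∂P/∂n| = 700 Pa / 86000 m = 8.14×10⁻³ Pa/m
Geostrophic balance (pressure-gradient force = Coriolis force):
V_g = (1/(fρ)) |∂P/∂n| = 8.14×10⁻³ / (1.12×10⁻⁴ × 0.943) = 77.3 m/s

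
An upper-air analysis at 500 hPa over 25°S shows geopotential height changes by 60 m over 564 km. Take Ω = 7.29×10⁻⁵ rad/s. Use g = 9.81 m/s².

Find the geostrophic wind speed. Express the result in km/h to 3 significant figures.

Coriolis parameter at 25°S:
f = 2Ω sin φ = 2 × 7.29×10⁻⁵ × sin 25° = 6.16×10⁻⁵ s⁻¹
Height gradient: |∂Z/∂n| = 60 m / 564000 m = 1.06×10⁻⁴
On a pressure surface, geostrophic balance gives V_g = (g/f)|∂Z/∂n|:
V_g = 9.81 × 1.06×10⁻⁴ / 6.16×10⁻⁵ = 16.9 m/s
Converting: 16.9 m/s × 3.6 = 61.0 km/h

61.0 km/h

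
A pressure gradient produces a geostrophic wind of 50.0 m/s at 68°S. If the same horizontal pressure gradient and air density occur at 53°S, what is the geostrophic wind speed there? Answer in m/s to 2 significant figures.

With the same pressure gradient and density, V_g ∝ 1/f ∝ 1/sin φ.
V₂ = V₁ · sin φ₁ / sin φ₂ = 50.0 × sin 68° / sin 53°
V₂ = 50.0 × 0.9272/0.7986 = 58 m/s

58 m/s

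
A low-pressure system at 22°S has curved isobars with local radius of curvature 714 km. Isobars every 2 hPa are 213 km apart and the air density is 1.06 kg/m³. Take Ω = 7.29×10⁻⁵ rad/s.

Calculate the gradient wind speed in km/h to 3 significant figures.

Coriolis parameter at 22°S:
f = 2Ω sin φ = 2 × 7.29×10⁻⁵ × sin 22° = 5.46×10⁻⁵ s⁻¹
Pressure gradient: |∂P/∂n| = 200 Pa / 213000 m = 9.39×10⁻⁴ Pa/m
Geostrophic speed: V_g = |∂P/∂n|/(fρ) = 9.39×10⁻⁴/(5.46×10⁻⁵ × 1.06) = 16.2 m/s
Around a low, centrifugal force acts outward with Coriolis, so pressure-gradient force balances both:
(1/ρ)|∂P/∂n| = fV + V²/R  →  V² + fR·V − fR·V_g = 0
With fR = 5.46×10⁻⁵ × 714×10³ m = 39.0 m/s:
V = [−fR + √((fR)² + 4 fR V_g)]/2 = [−39.0 + √(39.0² + 4×39.0×16.2)]/2 = 12.3 m/s
Subgeostrophic (V < V_g = 16.2 m/s), as expected around a low.
Converting: 12.3 m/s × 3.6 = 44.4 km/h

44.4 km/h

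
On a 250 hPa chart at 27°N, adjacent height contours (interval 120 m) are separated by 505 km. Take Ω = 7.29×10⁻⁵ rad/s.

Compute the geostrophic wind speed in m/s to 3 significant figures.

35.2 m/s

Coriolis parameter at 27°N:
f = 2Ω sin φ = 2 × 7.29×10⁻⁵ × sin 27° = 6.62×10⁻⁵ s⁻¹
Height gradient: |∂Z/∂n| = 120 m / 505000 m = 2.38×10⁻⁴
On a pressure surface, geostrophic balance gives V_g = (g/f)|∂Z/∂n|:
V_g = 9.81 × 2.38×10⁻⁴ / 6.62×10⁻⁵ = 35.2 m/s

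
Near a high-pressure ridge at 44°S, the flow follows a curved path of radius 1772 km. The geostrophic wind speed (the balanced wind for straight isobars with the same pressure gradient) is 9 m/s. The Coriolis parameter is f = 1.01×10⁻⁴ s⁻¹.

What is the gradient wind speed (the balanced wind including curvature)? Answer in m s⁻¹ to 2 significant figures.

9.5 m s⁻¹

Around a high, pressure-gradient force acts outward with centrifugal, so Coriolis balances both:
fV = (1/ρ)|∂P/∂n| + V²/R  →  V² − fR·V + fR·V_g = 0
With fR = 1.01×10⁻⁴ × 1772×10³ m = 179 m/s:
V = [fR − √((fR)² − 4 fR V_g)]/2 = [179 − √(179² − 4×179×9)]/2 = 9.5 m/s
Supergeostrophic (V > V_g = 9 m/s), as expected around a high.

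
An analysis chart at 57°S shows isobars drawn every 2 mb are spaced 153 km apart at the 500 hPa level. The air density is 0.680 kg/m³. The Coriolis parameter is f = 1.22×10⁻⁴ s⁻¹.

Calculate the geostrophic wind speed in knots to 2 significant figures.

31 knots

Pressure gradient: |∂P/∂n| = 200 Pa / 153000 m = 1.31×10⁻³ Pa/m
Geostrophic balance (pressure-gradient force = Coriolis force):
V_g = (1/(fρ)) |∂P/∂n| = 1.31×10⁻³ / (1.22×10⁻⁴ × 0.680) = 15.8 m/s
Converting: 15.8 m/s × 1.944 = 31 knots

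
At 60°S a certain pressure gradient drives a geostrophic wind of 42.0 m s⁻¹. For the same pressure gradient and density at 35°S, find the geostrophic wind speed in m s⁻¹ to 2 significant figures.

With the same pressure gradient and density, V_g ∝ 1/f ∝ 1/sin φ.
V₂ = V₁ · sin φ₁ / sin φ₂ = 42.0 × sin 60° / sin 35°
V₂ = 42.0 × 0.8660/0.5736 = 63 m s⁻¹

63 m s⁻¹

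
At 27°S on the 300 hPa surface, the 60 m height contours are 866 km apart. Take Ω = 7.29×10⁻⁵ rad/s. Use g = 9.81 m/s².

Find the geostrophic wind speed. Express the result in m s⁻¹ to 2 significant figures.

Coriolis parameter at 27°S:
f = 2Ω sin φ = 2 × 7.29×10⁻⁵ × sin 27° = 6.62×10⁻⁵ s⁻¹
Height gradient: |∂Z/∂n| = 60 m / 866000 m = 6.93×10⁻⁵
On a pressure surface, geostrophic balance gives V_g = (g/f)|∂Z/∂n|:
V_g = 9.81 × 6.93×10⁻⁵ / 6.62×10⁻⁵ = 10.3 m/s

10 m s⁻¹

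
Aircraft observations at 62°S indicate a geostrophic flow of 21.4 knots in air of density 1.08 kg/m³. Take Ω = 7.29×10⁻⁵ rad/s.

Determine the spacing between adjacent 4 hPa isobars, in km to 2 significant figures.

260 km

Coriolis parameter at 62°S:
f = 2Ω sin φ = 2 × 7.29×10⁻⁵ × sin 62° = 1.29×10⁻⁴ s⁻¹
Wind speed in SI: 21.4 knots = 11.0 m/s
Geostrophic balance rearranged: |∂P/∂n| = f ρ V_g
|∂P/∂n| = 1.29×10⁻⁴ × 1.08 × 11.0 = 1.53×10⁻³ Pa/m
Isobar spacing: Δn = ΔP/|∂P/∂n| = 400 Pa / 1.53×10⁻³ Pa/m = 261332 m ≈ 260 km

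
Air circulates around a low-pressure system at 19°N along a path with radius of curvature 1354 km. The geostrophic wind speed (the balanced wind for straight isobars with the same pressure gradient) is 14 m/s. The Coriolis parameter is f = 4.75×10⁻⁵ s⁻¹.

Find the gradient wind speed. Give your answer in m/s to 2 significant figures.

12 m/s

Around a low, centrifugal force acts outward with Coriolis, so pressure-gradient force balances both:
(1/ρ)|∂P/∂n| = fV + V²/R  →  V² + fR·V − fR·V_g = 0
With fR = 4.75×10⁻⁵ × 1354×10³ m = 64.3 m/s:
V = [−fR + √((fR)² + 4 fR V_g)]/2 = [−64.3 + √(64.3² + 4×64.3×14)]/2 = 11.8 m/s
Subgeostrophic (V < V_g = 14 m/s), as expected around a low.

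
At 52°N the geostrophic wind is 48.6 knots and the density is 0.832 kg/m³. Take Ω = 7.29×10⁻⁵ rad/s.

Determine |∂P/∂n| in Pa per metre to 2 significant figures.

2.4×10⁻³ Pa/m

Coriolis parameter at 52°N:
f = 2Ω sin φ = 2 × 7.29×10⁻⁵ × sin 52° = 1.15×10⁻⁴ s⁻¹
Wind speed in SI: 48.6 knots = 25.0 m/s
Geostrophic balance rearranged: |∂P/∂n| = f ρ V_g
|∂P/∂n| = 1.15×10⁻⁴ × 0.832 × 25.0 = 2.39×10⁻³ Pa/m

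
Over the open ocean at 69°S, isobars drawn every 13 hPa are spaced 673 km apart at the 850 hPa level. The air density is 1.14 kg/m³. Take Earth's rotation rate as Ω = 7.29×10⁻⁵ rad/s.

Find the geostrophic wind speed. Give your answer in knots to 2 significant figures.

Coriolis parameter at 69°S:
f = 2Ω sin φ = 2 × 7.29×10⁻⁵ × sin 69° = 1.36×10⁻⁴ s⁻¹
Pressure gradient: |∂P/∂n| = 1300 Pa / 673000 m = 1.93×10⁻³ Pa/m
Geostrophic balance (pressure-gradient force = Coriolis force):
V_g = (1/(fρ)) |∂P/∂n| = 1.93×10⁻³ / (1.36×10⁻⁴ × 1.14) = 12.4 m/s
Converting: 12.4 m/s × 1.944 = 24 knots

24 knots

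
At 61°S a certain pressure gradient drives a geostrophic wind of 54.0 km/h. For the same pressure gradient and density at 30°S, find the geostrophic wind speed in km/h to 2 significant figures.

94 km/h

With the same pressure gradient and density, V_g ∝ 1/f ∝ 1/sin φ.
V₂ = V₁ · sin φ₁ / sin φ₂ = 54.0 × sin 61° / sin 30°
V₂ = 54.0 × 0.8746/0.5000 = 94 km/h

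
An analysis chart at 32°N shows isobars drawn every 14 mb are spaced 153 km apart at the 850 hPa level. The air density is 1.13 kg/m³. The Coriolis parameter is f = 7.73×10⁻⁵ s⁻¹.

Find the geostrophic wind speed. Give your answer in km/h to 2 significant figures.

Pressure gradient: |∂P/∂n| = 1400 Pa / 153000 m = 9.15×10⁻³ Pa/m
Geostrophic balance (pressure-gradient force = Coriolis force):
V_g = (1/(fρ)) |∂P/∂n| = 9.15×10⁻³ / (7.73×10⁻⁵ × 1.13) = 105 m/s
Converting: 105 m/s × 3.6 = 380 km/h

380 km/h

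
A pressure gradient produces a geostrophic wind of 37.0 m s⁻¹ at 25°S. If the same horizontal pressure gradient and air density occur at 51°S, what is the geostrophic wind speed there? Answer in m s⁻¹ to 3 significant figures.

20.1 m s⁻¹

With the same pressure gradient and density, V_g ∝ 1/f ∝ 1/sin φ.
V₂ = V₁ · sin φ₁ / sin φ₂ = 37.0 × sin 25° / sin 51°
V₂ = 37.0 × 0.4226/0.7771 = 20.1 m s⁻¹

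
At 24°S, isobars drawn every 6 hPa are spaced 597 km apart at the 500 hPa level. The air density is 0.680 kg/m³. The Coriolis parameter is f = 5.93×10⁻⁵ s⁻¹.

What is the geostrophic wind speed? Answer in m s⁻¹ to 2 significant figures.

25 m s⁻¹

Pressure gradient: |∂P/∂n| = 600 Pa / 597000 m = 1.01×10⁻³ Pa/m
Geostrophic balance (pressure-gradient force = Coriolis force):
V_g = (1/(fρ)) |∂P/∂n| = 1.01×10⁻³ / (5.93×10⁻⁵ × 0.680) = 24.9 m/s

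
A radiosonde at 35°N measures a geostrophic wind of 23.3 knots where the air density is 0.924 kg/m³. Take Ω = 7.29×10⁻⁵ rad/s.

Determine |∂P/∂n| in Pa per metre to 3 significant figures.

Coriolis parameter at 35°N:
f = 2Ω sin φ = 2 × 7.29×10⁻⁵ × sin 35° = 8.36×10⁻⁵ s⁻¹
Wind speed in SI: 23.3 knots = 12.0 m/s
Geostrophic balance rearranged: |∂P/∂n| = f ρ V_g
|∂P/∂n| = 8.36×10⁻⁵ × 0.924 × 12.0 = 9.26×10⁻⁴ Pa/m

9.26×10⁻⁴ Pa/m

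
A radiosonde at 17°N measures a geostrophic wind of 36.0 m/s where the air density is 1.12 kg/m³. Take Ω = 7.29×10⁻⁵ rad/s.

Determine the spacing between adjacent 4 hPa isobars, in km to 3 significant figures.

233 km

Coriolis parameter at 17°N:
f = 2Ω sin φ = 2 × 7.29×10⁻⁵ × sin 17° = 4.26×10⁻⁵ s⁻¹
Geostrophic balance rearranged: |∂P/∂n| = f ρ V_g
|∂P/∂n| = 4.26×10⁻⁵ × 1.12 × 36.0 = 1.72×10⁻³ Pa/m
Isobar spacing: Δn = ΔP/|∂P/∂n| = 400 Pa / 1.72×10⁻³ Pa/m = 232727 m ≈ 233 km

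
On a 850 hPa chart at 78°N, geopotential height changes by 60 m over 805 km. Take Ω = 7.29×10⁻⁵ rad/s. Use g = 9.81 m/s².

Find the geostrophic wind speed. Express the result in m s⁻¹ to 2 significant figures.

Coriolis parameter at 78°N:
f = 2Ω sin φ = 2 × 7.29×10⁻⁵ × sin 78° = 1.43×10⁻⁴ s⁻¹
Height gradient: |∂Z/∂n| = 60 m / 805000 m = 7.45×10⁻⁵
On a pressure surface, geostrophic balance gives V_g = (g/f)|∂Z/∂n|:
V_g = 9.81 × 7.45×10⁻⁵ / 1.43×10⁻⁴ = 5.13 m/s

5.1 m s⁻¹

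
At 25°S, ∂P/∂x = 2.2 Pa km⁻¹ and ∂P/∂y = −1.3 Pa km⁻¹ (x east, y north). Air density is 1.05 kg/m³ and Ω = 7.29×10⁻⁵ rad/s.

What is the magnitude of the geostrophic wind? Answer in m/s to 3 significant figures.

Coriolis parameter at 25°S:
f = 2Ω sin φ = 2 × 7.29×10⁻⁵ × sin 25° = 6.16×10⁻⁵ s⁻¹
In the Southern Hemisphere f is negative: f = −6.16×10⁻⁵ s⁻¹.
Component geostrophic relations (x east, y north):
u_g = −(1/(fρ)) ∂P/∂y,  v_g = (1/(fρ)) ∂P/∂x
u_g = −(−1.3×10⁻³)/(−6.16×10⁻⁵ × 1.05) = −20.1 m/s;  v_g = (2.2×10⁻³)/(−6.16×10⁻⁵ × 1.05) = −34.0 m/s
|V_g| = √(u_g² + v_g²) = 39.5 m/s

39.5 m/s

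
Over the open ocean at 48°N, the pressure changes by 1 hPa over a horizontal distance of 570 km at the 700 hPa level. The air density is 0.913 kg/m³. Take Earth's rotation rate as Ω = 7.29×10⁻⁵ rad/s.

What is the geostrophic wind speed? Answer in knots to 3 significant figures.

Coriolis parameter at 48°N:
f = 2Ω sin φ = 2 × 7.29×10⁻⁵ × sin 48° = 1.08×10⁻⁴ s⁻¹
Pressure gradient: |∂P/∂n| = 100 Pa / 570000 m = 1.75×10⁻⁴ Pa/m
Geostrophic balance (pressure-gradient force = Coriolis force):
V_g = (1/(fρ)) |∂P/∂n| = 1.75×10⁻⁴ / (1.08×10⁻⁴ × 0.913) = 1.77 m/s
Converting: 1.77 m/s × 1.944 = 3.45 knots

3.45 knots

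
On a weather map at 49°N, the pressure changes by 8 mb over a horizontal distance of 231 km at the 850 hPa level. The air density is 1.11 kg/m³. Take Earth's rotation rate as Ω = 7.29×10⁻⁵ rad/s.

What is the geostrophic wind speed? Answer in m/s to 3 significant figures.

28.4 m/s

Coriolis parameter at 49°N:
f = 2Ω sin φ = 2 × 7.29×10⁻⁵ × sin 49° = 1.10×10⁻⁴ s⁻¹
Pressure gradient: |∂P/∂n| = 800 Pa / 231000 m = 3.46×10⁻³ Pa/m
Geostrophic balance (pressure-gradient force = Coriolis force):
V_g = (1/(fρ)) |∂P/∂n| = 3.46×10⁻³ / (1.10×10⁻⁴ × 1.11) = 28.4 m/s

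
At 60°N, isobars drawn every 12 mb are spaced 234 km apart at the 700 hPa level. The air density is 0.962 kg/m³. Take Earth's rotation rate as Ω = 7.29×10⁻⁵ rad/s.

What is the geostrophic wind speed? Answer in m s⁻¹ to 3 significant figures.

42.2 m s⁻¹

Coriolis parameter at 60°N:
f = 2Ω sin φ = 2 × 7.29×10⁻⁵ × sin 60° = 1.26×10⁻⁴ s⁻¹
Pressure gradient: |∂P/∂n| = 1200 Pa / 234000 m = 5.13×10⁻³ Pa/m
Geostrophic balance (pressure-gradient force = Coriolis force):
V_g = (1/(fρ)) |∂P/∂n| = 5.13×10⁻³ / (1.26×10⁻⁴ × 0.962) = 42.2 m/s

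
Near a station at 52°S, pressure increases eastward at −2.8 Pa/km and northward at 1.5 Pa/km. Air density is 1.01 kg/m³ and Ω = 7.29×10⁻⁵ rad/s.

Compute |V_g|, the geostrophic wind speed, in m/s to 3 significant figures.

27.4 m/s

Coriolis parameter at 52°S:
f = 2Ω sin φ = 2 × 7.29×10⁻⁵ × sin 52° = 1.15×10⁻⁴ s⁻¹
In the Southern Hemisphere f is negative: f = −1.15×10⁻⁴ s⁻¹.
Component geostrophic relations (x east, y north):
u_g = −(1/(fρ)) ∂P/∂y,  v_g = (1/(fρ)) ∂P/∂x
u_g = −(1.5×10⁻³)/(−1.15×10⁻⁴ × 1.01) = 12.9 m/s;  v_g = (−2.8×10⁻³)/(−1.15×10⁻⁴ × 1.01) = 24.1 m/s
|V_g| = √(u_g² + v_g²) = 27.4 m/s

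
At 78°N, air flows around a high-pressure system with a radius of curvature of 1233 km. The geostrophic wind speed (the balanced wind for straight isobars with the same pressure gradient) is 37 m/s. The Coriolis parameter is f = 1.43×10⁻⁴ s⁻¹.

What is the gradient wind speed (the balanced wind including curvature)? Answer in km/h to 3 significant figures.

Around a high, pressure-gradient force acts outward with centrifugal, so Coriolis balances both:
fV = (1/ρ)|∂P/∂n| + V²/R  →  V² − fR·V + fR·V_g = 0
With fR = 1.43×10⁻⁴ × 1233×10³ m = 176 m/s:
V = [fR − √((fR)² − 4 fR V_g)]/2 = [176 − √(176² − 4×176×37)]/2 = 52.8 m/s
Supergeostrophic (V > V_g = 37 m/s), as expected around a high.
Converting: 52.8 m/s × 3.6 = 190 km/h

190 km/h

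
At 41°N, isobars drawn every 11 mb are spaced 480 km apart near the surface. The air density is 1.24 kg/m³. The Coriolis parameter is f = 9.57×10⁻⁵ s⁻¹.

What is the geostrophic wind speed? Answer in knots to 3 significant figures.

37.5 knots

Pressure gradient: |∂P/∂n| = 1100 Pa / 480000 m = 2.29×10⁻³ Pa/m
Geostrophic balance (pressure-gradient force = Coriolis force):
V_g = (1/(fρ)) |∂P/∂n| = 2.29×10⁻³ / (9.57×10⁻⁵ × 1.24) = 19.3 m/s
Converting: 19.3 m/s × 1.944 = 37.5 knots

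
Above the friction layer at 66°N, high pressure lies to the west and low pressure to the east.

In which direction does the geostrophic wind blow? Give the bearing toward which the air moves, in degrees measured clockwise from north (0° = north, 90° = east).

The pressure-gradient force points toward the east (bearing 090°).
Geostrophic balance: in the Northern Hemisphere the Coriolis force deflects motion to the right, so the geostrophic wind blows 90° to the right of the pressure-gradient force (low pressure on the left).
Rotating 090° by 90° clockwise gives 180° — the wind blows toward the south.

180°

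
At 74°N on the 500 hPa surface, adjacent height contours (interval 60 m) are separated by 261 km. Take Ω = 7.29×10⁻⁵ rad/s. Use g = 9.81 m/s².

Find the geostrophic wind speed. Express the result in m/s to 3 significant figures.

16.1 m/s

Coriolis parameter at 74°N:
f = 2Ω sin φ = 2 × 7.29×10⁻⁵ × sin 74° = 1.40×10⁻⁴ s⁻¹
Height gradient: |∂Z/∂n| = 60 m / 261000 m = 2.30×10⁻⁴
On a pressure surface, geostrophic balance gives V_g = (g/f)|∂Z/∂n|:
V_g = 9.81 × 2.30×10⁻⁴ / 1.40×10⁻⁴ = 16.1 m/s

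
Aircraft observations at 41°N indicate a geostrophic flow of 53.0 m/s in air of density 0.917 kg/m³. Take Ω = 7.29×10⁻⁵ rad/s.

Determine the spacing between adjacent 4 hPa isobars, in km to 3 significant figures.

Coriolis parameter at 41°N:
f = 2Ω sin φ = 2 × 7.29×10⁻⁵ × sin 41° = 9.57×10⁻⁵ s⁻¹
Geostrophic balance rearranged: |∂P/∂n| = f ρ V_g
|∂P/∂n| = 9.57×10⁻⁵ × 0.917 × 53.0 = 4.65×10⁻³ Pa/m
Isobar spacing: Δn = ΔP/|∂P/∂n| = 400 Pa / 4.65×10⁻³ Pa/m = 86043 m ≈ 86.0 km

86.0 km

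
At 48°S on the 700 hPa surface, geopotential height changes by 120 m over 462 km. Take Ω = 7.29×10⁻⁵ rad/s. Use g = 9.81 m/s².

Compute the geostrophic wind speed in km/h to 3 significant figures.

84.7 km/h

Coriolis parameter at 48°S:
f = 2Ω sin φ = 2 × 7.29×10⁻⁵ × sin 48° = 1.08×10⁻⁴ s⁻¹
Height gradient: |∂Z/∂n| = 120 m / 462000 m = 2.60×10⁻⁴
On a pressure surface, geostrophic balance gives V_g = (g/f)|∂Z/∂n|:
V_g = 9.81 × 2.60×10⁻⁴ / 1.08×10⁻⁴ = 23.5 m/s
Converting: 23.5 m/s × 3.6 = 84.7 km/h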